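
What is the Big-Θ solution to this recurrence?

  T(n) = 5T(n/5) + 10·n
Θ(n log n)

Master Theorem: a = 5, b = 5, f(n) = 10·n.
Compute the critical exponent d = log₅(5) = 1.
Compare f(n) = Θ(n) against n^d:
  k = 1 = d, so f(n) = Θ(n^d) — Case 2.
  Work is balanced across levels: T(n) = Θ(n^d log n) = Θ(n log n).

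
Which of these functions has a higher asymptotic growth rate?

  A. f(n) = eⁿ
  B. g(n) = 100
A

f(n) = eⁿ is O(eⁿ), while g(n) = 100 is O(1).
Since O(eⁿ) grows faster than O(1), f(n) dominates.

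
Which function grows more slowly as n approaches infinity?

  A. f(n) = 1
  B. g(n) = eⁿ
A

f(n) = 1 is O(1), while g(n) = eⁿ is O(eⁿ).
Since O(1) grows slower than O(eⁿ), f(n) is dominated.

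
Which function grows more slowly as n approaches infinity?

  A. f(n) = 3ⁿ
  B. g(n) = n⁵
B

f(n) = 3ⁿ is O(3ⁿ), while g(n) = n⁵ is O(n⁵).
Since O(n⁵) grows slower than O(3ⁿ), g(n) is dominated.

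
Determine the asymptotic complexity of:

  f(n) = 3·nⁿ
O(nⁿ)

The dominant term in 3·nⁿ is 3·nⁿ, which is Θ(nⁿ).
Constants are absorbed, so the tightest bound is O(nⁿ).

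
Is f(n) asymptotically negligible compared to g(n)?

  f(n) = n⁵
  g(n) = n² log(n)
False

f(n) = n⁵ is O(n⁵), and g(n) = n² log(n) is O(n² log n).
Since O(n⁵) grows faster than or equal to O(n² log n), f(n) = o(g(n)) is false.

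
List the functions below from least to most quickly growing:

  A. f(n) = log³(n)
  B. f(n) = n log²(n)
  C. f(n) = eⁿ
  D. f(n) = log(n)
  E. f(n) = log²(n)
D < E < A < B < C

Comparing growth rates:
D = log(n) is O(log n)
E = log²(n) is O(log² n)
A = log³(n) is O(log³ n)
B = n log²(n) is O(n log² n)
C = eⁿ is O(eⁿ)

Therefore, the order from slowest to fastest is: D < E < A < B < C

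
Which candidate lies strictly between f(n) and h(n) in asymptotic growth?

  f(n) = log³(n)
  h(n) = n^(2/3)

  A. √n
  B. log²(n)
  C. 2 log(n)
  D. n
A

We need g(n) with log³(n) = o(g(n)) and g(n) = o(n^(2/3)), i.e. O(log³ n) ≺ g ≺ O(n^(2/3)).
Check each option:
  A. √n — O(√n) is strictly between O(log³ n) and O(n^(2/3)) ✓
  B. log²(n) — O(log² n) does not grow strictly faster than f(n)
  C. 2 log(n) — O(log n) does not grow strictly faster than f(n)
  D. n — O(n) does not grow strictly slower than h(n)

Only option A (√n) lies strictly between.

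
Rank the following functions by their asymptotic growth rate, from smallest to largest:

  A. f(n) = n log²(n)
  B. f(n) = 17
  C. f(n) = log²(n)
B < C < A

Comparing growth rates:
B = 17 is O(1)
C = log²(n) is O(log² n)
A = n log²(n) is O(n log² n)

Therefore, the order from slowest to fastest is: B < C < A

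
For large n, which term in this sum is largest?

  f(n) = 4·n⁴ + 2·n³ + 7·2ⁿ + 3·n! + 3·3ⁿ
3·n!

Looking at each term:
  - 4·n⁴ is O(n⁴)
  - 2·n³ is O(n³)
  - 7·2ⁿ is O(2ⁿ)
  - 3·n! is O(n!)
  - 3·3ⁿ is O(3ⁿ)

The term 3·n! (O(n!)) grows fastest and dominates all others.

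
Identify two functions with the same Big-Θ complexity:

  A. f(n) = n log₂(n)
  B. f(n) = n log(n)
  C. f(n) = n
A and B

Examining each function:
  A. n log₂(n) is O(n log n)
  B. n log(n) is O(n log n)
  C. n is O(n)

Functions A and B both have the same complexity class.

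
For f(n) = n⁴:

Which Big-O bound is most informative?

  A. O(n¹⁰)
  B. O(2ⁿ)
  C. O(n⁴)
C

f(n) = n⁴ is O(n⁴).
All listed options are valid Big-O bounds (upper bounds),
but O(n⁴) is the tightest (smallest valid bound).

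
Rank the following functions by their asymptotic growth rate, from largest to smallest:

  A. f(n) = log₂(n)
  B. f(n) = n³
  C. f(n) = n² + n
B > C > A

Comparing growth rates:
B = n³ is O(n³)
C = n² + n is O(n²)
A = log₂(n) is O(log n)

Therefore, the order from fastest to slowest is: B > C > A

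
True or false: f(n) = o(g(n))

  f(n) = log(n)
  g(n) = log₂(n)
False

f(n) = log(n) is O(log n), and g(n) = log₂(n) is O(log n).
Since they have the same growth rate, f(n) = o(g(n)) is false.
(f = o(g) requires f to grow strictly slower, not equal.)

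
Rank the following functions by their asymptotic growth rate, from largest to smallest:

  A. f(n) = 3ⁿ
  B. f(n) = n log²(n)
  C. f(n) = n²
A > C > B

Comparing growth rates:
A = 3ⁿ is O(3ⁿ)
C = n² is O(n²)
B = n log²(n) is O(n log² n)

Therefore, the order from fastest to slowest is: A > C > B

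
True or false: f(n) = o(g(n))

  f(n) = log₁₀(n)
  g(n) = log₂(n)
False

f(n) = log₁₀(n) is O(log n), and g(n) = log₂(n) is O(log n).
Since they have the same growth rate, f(n) = o(g(n)) is false.
(f = o(g) requires f to grow strictly slower, not equal.)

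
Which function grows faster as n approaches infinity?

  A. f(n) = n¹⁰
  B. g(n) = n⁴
A

f(n) = n¹⁰ is O(n¹⁰), while g(n) = n⁴ is O(n⁴).
Since O(n¹⁰) grows faster than O(n⁴), f(n) dominates.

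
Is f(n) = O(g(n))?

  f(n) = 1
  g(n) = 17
True

f(n) = 1 and g(n) = 17 are both O(1).
Big-O permits equal growth rates (f ≤ c·g for some c), so f(n) = O(g(n)) is true.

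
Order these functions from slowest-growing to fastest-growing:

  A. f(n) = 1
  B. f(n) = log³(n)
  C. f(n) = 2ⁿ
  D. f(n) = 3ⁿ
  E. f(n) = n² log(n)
A < B < E < C < D

Comparing growth rates:
A = 1 is O(1)
B = log³(n) is O(log³ n)
E = n² log(n) is O(n² log n)
C = 2ⁿ is O(2ⁿ)
D = 3ⁿ is O(3ⁿ)

Therefore, the order from slowest to fastest is: A < B < E < C < D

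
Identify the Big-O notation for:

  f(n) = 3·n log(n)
O(n log n)

The dominant term in 3·n log(n) is 3·n log(n), which is Θ(n log n).
Constants are absorbed, so the tightest bound is O(n log n).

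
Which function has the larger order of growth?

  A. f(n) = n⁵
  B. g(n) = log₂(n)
A

f(n) = n⁵ is O(n⁵), while g(n) = log₂(n) is O(log n).
Since O(n⁵) grows faster than O(log n), f(n) dominates.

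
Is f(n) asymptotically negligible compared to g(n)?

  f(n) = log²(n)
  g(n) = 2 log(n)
False

f(n) = log²(n) is O(log² n), and g(n) = 2 log(n) is O(log n).
Since O(log² n) grows faster than or equal to O(log n), f(n) = o(g(n)) is false.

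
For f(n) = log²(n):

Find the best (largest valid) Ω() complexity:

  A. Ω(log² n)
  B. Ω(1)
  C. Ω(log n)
A

f(n) = log²(n) is Ω(log² n).
All listed options are valid Big-Ω bounds (lower bounds),
but Ω(log² n) is the tightest (largest valid bound).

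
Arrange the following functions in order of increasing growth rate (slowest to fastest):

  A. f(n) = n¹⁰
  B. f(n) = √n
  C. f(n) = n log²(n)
B < C < A

Comparing growth rates:
B = √n is O(√n)
C = n log²(n) is O(n log² n)
A = n¹⁰ is O(n¹⁰)

Therefore, the order from slowest to fastest is: B < C < A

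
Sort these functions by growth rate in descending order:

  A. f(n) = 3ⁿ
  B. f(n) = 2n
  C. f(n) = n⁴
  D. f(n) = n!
D > A > C > B

Comparing growth rates:
D = n! is O(n!)
A = 3ⁿ is O(3ⁿ)
C = n⁴ is O(n⁴)
B = 2n is O(n)

Therefore, the order from fastest to slowest is: D > A > C > B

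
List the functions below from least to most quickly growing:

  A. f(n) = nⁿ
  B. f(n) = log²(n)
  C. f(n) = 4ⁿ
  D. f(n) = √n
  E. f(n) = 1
E < B < D < C < A

Comparing growth rates:
E = 1 is O(1)
B = log²(n) is O(log² n)
D = √n is O(√n)
C = 4ⁿ is O(4ⁿ)
A = nⁿ is O(nⁿ)

Therefore, the order from slowest to fastest is: E < B < D < C < A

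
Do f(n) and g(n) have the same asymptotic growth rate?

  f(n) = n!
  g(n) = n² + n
False

f(n) = n! is O(n!), and g(n) = n² + n is O(n²).
Since they have different growth rates, f(n) = Θ(g(n)) is false.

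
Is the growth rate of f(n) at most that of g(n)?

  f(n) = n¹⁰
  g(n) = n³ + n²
False

f(n) = n¹⁰ is O(n¹⁰), and g(n) = n³ + n² is O(n³).
Since O(n¹⁰) grows faster than O(n³), f(n) = O(g(n)) is false.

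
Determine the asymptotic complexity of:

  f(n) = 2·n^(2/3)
O(n^(2/3))

The dominant term in 2·n^(2/3) is 2·n^(2/3), which is Θ(n^(2/3)).
Constants are absorbed, so the tightest bound is O(n^(2/3)).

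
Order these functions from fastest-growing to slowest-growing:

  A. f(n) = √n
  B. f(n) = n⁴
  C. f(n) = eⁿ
C > B > A

Comparing growth rates:
C = eⁿ is O(eⁿ)
B = n⁴ is O(n⁴)
A = √n is O(√n)

Therefore, the order from fastest to slowest is: C > B > A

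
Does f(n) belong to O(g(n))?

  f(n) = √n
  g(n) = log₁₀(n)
False

f(n) = √n is O(√n), and g(n) = log₁₀(n) is O(log n).
Since O(√n) grows faster than O(log n), f(n) = O(g(n)) is false.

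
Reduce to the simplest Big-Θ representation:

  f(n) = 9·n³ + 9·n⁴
Θ(n⁴)

Order the terms by growth rate: 9·n³ ≺ 9·n⁴.
The fastest-growing term 9·n⁴ dominates as n → ∞; dropping its constant factor gives Θ(n⁴).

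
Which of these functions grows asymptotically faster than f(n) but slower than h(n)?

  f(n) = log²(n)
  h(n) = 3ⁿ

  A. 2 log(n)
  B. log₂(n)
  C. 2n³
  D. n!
C

We need g(n) with log²(n) = o(g(n)) and g(n) = o(3ⁿ), i.e. O(log² n) ≺ g ≺ O(3ⁿ).
Check each option:
  A. 2 log(n) — O(log n) does not grow strictly faster than f(n)
  B. log₂(n) — O(log n) does not grow strictly faster than f(n)
  C. 2n³ — O(n³) is strictly between O(log² n) and O(3ⁿ) ✓
  D. n! — O(n!) does not grow strictly slower than h(n)

Only option C (2n³) lies strictly between.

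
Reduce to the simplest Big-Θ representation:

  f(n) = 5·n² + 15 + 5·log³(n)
Θ(n²)

Order the terms by growth rate: 15 ≺ 5·log³(n) ≺ 5·n².
The fastest-growing term 5·n² dominates as n → ∞; dropping its constant factor gives Θ(n²).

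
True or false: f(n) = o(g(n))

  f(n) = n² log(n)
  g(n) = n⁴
True

f(n) = n² log(n) is O(n² log n), and g(n) = n⁴ is O(n⁴).
Since O(n² log n) grows strictly slower than O(n⁴), f(n) = o(g(n)) is true.
This means lim(n→∞) f(n)/g(n) = 0.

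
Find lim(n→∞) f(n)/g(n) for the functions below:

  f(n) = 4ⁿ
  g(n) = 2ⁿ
∞

Since 4ⁿ (O(4ⁿ)) grows faster than 2ⁿ (O(2ⁿ)),
the ratio f(n)/g(n) → ∞ as n → ∞.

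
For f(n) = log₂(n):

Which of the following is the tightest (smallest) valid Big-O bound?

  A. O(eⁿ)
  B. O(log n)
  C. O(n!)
B

f(n) = log₂(n) is O(log n).
All listed options are valid Big-O bounds (upper bounds),
but O(log n) is the tightest (smallest valid bound).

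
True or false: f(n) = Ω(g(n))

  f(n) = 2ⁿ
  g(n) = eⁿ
False

f(n) = 2ⁿ is O(2ⁿ), and g(n) = eⁿ is O(eⁿ).
Since O(2ⁿ) grows slower than O(eⁿ), f(n) = Ω(g(n)) is false.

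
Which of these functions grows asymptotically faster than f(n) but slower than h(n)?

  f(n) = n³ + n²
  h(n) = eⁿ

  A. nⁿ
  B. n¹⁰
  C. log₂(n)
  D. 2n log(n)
B

We need g(n) with n³ + n² = o(g(n)) and g(n) = o(eⁿ), i.e. O(n³) ≺ g ≺ O(eⁿ).
Check each option:
  A. nⁿ — O(nⁿ) does not grow strictly slower than h(n)
  B. n¹⁰ — O(n¹⁰) is strictly between O(n³) and O(eⁿ) ✓
  C. log₂(n) — O(log n) does not grow strictly faster than f(n)
  D. 2n log(n) — O(n log n) does not grow strictly faster than f(n)

Only option B (n¹⁰) lies strictly between.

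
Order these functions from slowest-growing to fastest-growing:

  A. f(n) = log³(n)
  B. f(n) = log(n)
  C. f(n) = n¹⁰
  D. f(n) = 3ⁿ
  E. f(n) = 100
E < B < A < C < D

Comparing growth rates:
E = 100 is O(1)
B = log(n) is O(log n)
A = log³(n) is O(log³ n)
C = n¹⁰ is O(n¹⁰)
D = 3ⁿ is O(3ⁿ)

Therefore, the order from slowest to fastest is: E < B < A < C < D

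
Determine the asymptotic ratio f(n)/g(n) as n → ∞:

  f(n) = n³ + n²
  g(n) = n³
1

Since n³ + n² and n³ have the same growth rate (O(n³)),
the ratio converges to a constant: 1.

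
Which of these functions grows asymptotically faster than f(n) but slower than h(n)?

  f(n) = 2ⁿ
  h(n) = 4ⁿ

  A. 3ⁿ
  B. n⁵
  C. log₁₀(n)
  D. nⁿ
A

We need g(n) with 2ⁿ = o(g(n)) and g(n) = o(4ⁿ), i.e. O(2ⁿ) ≺ g ≺ O(4ⁿ).
Check each option:
  A. 3ⁿ — O(3ⁿ) is strictly between O(2ⁿ) and O(4ⁿ) ✓
  B. n⁵ — O(n⁵) does not grow strictly faster than f(n)
  C. log₁₀(n) — O(log n) does not grow strictly faster than f(n)
  D. nⁿ — O(nⁿ) does not grow strictly slower than h(n)

Only option A (3ⁿ) lies strictly between.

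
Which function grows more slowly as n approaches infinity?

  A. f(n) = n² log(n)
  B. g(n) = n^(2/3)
B

f(n) = n² log(n) is O(n² log n), while g(n) = n^(2/3) is O(n^(2/3)).
Since O(n^(2/3)) grows slower than O(n² log n), g(n) is dominated.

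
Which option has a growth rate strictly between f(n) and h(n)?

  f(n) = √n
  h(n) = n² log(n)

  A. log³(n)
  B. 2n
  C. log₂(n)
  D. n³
B

We need g(n) with √n = o(g(n)) and g(n) = o(n² log(n)), i.e. O(√n) ≺ g ≺ O(n² log n).
Check each option:
  A. log³(n) — O(log³ n) does not grow strictly faster than f(n)
  B. 2n — O(n) is strictly between O(√n) and O(n² log n) ✓
  C. log₂(n) — O(log n) does not grow strictly faster than f(n)
  D. n³ — O(n³) does not grow strictly slower than h(n)

Only option B (2n) lies strictly between.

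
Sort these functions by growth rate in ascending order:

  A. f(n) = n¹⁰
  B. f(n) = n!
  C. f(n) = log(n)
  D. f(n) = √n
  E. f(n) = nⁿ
C < D < A < B < E

Comparing growth rates:
C = log(n) is O(log n)
D = √n is O(√n)
A = n¹⁰ is O(n¹⁰)
B = n! is O(n!)
E = nⁿ is O(nⁿ)

Therefore, the order from slowest to fastest is: C < D < A < B < E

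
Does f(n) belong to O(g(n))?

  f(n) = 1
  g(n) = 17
True

f(n) = 1 and g(n) = 17 are both O(1).
Big-O permits equal growth rates (f ≤ c·g for some c), so f(n) = O(g(n)) is true.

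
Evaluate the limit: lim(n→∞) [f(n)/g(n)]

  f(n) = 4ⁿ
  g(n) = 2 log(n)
∞

Since 4ⁿ (O(4ⁿ)) grows faster than 2 log(n) (O(log n)),
the ratio f(n)/g(n) → ∞ as n → ∞.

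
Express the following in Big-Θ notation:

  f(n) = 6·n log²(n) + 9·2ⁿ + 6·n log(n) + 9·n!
Θ(n!)

Order the terms by growth rate: 6·n log(n) ≺ 6·n log²(n) ≺ 9·2ⁿ ≺ 9·n!.
The fastest-growing term 9·n! dominates as n → ∞; dropping its constant factor gives Θ(n!).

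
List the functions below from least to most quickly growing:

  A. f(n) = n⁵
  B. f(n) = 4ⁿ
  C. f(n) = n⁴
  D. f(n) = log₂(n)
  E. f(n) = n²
D < E < C < A < B

Comparing growth rates:
D = log₂(n) is O(log n)
E = n² is O(n²)
C = n⁴ is O(n⁴)
A = n⁵ is O(n⁵)
B = 4ⁿ is O(4ⁿ)

Therefore, the order from slowest to fastest is: D < E < C < A < B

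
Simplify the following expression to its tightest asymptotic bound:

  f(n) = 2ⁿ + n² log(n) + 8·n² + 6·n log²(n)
Θ(2ⁿ)

Order the terms by growth rate: 6·n log²(n) ≺ 8·n² ≺ n² log(n) ≺ 2ⁿ.
The fastest-growing term 2ⁿ dominates as n → ∞; dropping its constant factor gives Θ(2ⁿ).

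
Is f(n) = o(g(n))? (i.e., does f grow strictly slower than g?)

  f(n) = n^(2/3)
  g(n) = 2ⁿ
True

f(n) = n^(2/3) is O(n^(2/3)), and g(n) = 2ⁿ is O(2ⁿ).
Since O(n^(2/3)) grows strictly slower than O(2ⁿ), f(n) = o(g(n)) is true.
This means lim(n→∞) f(n)/g(n) = 0.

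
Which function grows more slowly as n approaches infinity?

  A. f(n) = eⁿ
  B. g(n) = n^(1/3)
B

f(n) = eⁿ is O(eⁿ), while g(n) = n^(1/3) is O(n^(1/3)).
Since O(n^(1/3)) grows slower than O(eⁿ), g(n) is dominated.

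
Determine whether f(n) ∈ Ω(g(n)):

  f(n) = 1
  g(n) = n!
False

f(n) = 1 is O(1), and g(n) = n! is O(n!).
Since O(1) grows slower than O(n!), f(n) = Ω(g(n)) is false.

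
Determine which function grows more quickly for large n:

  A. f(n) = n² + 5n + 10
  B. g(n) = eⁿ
B

f(n) = n² + 5n + 10 is O(n²), while g(n) = eⁿ is O(eⁿ).
Since O(eⁿ) grows faster than O(n²), g(n) dominates.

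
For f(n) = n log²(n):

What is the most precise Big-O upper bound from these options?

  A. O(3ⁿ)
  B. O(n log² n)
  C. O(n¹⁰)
B

f(n) = n log²(n) is O(n log² n).
All listed options are valid Big-O bounds (upper bounds),
but O(n log² n) is the tightest (smallest valid bound).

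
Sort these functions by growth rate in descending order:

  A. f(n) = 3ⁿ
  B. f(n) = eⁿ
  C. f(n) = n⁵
A > B > C

Comparing growth rates:
A = 3ⁿ is O(3ⁿ)
B = eⁿ is O(eⁿ)
C = n⁵ is O(n⁵)

Therefore, the order from fastest to slowest is: A > B > C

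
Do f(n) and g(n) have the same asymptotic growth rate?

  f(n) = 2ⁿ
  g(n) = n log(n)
False

f(n) = 2ⁿ is O(2ⁿ), and g(n) = n log(n) is O(n log n).
Since they have different growth rates, f(n) = Θ(g(n)) is false.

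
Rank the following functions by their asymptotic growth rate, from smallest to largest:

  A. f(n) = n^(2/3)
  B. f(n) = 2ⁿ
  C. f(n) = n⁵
A < C < B

Comparing growth rates:
A = n^(2/3) is O(n^(2/3))
C = n⁵ is O(n⁵)
B = 2ⁿ is O(2ⁿ)

Therefore, the order from slowest to fastest is: A < C < B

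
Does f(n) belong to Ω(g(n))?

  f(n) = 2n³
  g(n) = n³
True

f(n) = 2n³ and g(n) = n³ are both O(n³).
Big-Ω permits equal growth rates (f ≥ c·g for some c > 0), so f(n) = Ω(g(n)) is true.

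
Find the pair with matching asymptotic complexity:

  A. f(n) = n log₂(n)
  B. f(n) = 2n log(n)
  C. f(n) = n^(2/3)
A and B

Examining each function:
  A. n log₂(n) is O(n log n)
  B. 2n log(n) is O(n log n)
  C. n^(2/3) is O(n^(2/3))

Functions A and B both have the same complexity class.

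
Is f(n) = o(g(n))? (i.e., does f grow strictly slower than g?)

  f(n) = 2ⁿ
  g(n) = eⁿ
True

f(n) = 2ⁿ is O(2ⁿ), and g(n) = eⁿ is O(eⁿ).
Since O(2ⁿ) grows strictly slower than O(eⁿ), f(n) = o(g(n)) is true.
This means lim(n→∞) f(n)/g(n) = 0.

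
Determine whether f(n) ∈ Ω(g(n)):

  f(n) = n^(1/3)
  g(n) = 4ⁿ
False

f(n) = n^(1/3) is O(n^(1/3)), and g(n) = 4ⁿ is O(4ⁿ).
Since O(n^(1/3)) grows slower than O(4ⁿ), f(n) = Ω(g(n)) is false.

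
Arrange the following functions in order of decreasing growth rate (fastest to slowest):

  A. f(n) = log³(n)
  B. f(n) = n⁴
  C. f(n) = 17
B > A > C

Comparing growth rates:
B = n⁴ is O(n⁴)
A = log³(n) is O(log³ n)
C = 17 is O(1)

Therefore, the order from fastest to slowest is: B > A > C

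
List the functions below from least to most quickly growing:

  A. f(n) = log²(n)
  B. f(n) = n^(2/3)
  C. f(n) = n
A < B < C

Comparing growth rates:
A = log²(n) is O(log² n)
B = n^(2/3) is O(n^(2/3))
C = n is O(n)

Therefore, the order from slowest to fastest is: A < B < C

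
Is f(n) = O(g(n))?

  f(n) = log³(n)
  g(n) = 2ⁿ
True

f(n) = log³(n) is O(log³ n), and g(n) = 2ⁿ is O(2ⁿ).
Since O(log³ n) ⊆ O(2ⁿ) (f grows no faster than g), f(n) = O(g(n)) is true.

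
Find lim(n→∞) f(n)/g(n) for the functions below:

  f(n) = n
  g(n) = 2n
1/2

Since n and 2n have the same growth rate (O(n)),
the ratio converges to a constant: 1/2.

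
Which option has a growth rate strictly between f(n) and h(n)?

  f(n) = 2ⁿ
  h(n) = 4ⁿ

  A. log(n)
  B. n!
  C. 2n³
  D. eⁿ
D

We need g(n) with 2ⁿ = o(g(n)) and g(n) = o(4ⁿ), i.e. O(2ⁿ) ≺ g ≺ O(4ⁿ).
Check each option:
  A. log(n) — O(log n) does not grow strictly faster than f(n)
  B. n! — O(n!) does not grow strictly slower than h(n)
  C. 2n³ — O(n³) does not grow strictly faster than f(n)
  D. eⁿ — O(eⁿ) is strictly between O(2ⁿ) and O(4ⁿ) ✓

Only option D (eⁿ) lies strictly between.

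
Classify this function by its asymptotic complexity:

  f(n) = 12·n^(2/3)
O(n^(2/3))

The dominant term in 12·n^(2/3) is 12·n^(2/3), which is Θ(n^(2/3)).
Constants are absorbed, so the tightest bound is O(n^(2/3)).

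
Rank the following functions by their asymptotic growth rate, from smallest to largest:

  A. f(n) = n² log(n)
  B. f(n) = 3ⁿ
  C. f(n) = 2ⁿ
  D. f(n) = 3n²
D < A < C < B

Comparing growth rates:
D = 3n² is O(n²)
A = n² log(n) is O(n² log n)
C = 2ⁿ is O(2ⁿ)
B = 3ⁿ is O(3ⁿ)

Therefore, the order from slowest to fastest is: D < A < C < B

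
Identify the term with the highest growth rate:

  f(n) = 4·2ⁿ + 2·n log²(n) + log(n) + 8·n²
4·2ⁿ

Looking at each term:
  - 4·2ⁿ is O(2ⁿ)
  - 2·n log²(n) is O(n log² n)
  - log(n) is O(log n)
  - 8·n² is O(n²)

The term 4·2ⁿ (O(2ⁿ)) grows fastest and dominates all others.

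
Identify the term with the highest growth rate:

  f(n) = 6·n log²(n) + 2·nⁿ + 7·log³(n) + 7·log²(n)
2·nⁿ

Looking at each term:
  - 6·n log²(n) is O(n log² n)
  - 2·nⁿ is O(nⁿ)
  - 7·log³(n) is O(log³ n)
  - 7·log²(n) is O(log² n)

The term 2·nⁿ (O(nⁿ)) grows fastest and dominates all others.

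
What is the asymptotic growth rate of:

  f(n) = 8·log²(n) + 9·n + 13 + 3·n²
Θ(n²)

Order the terms by growth rate: 13 ≺ 8·log²(n) ≺ 9·n ≺ 3·n².
The fastest-growing term 3·n² dominates as n → ∞; dropping its constant factor gives Θ(n²).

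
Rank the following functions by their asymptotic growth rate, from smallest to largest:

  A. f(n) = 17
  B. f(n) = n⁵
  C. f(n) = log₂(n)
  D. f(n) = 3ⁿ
A < C < B < D

Comparing growth rates:
A = 17 is O(1)
C = log₂(n) is O(log n)
B = n⁵ is O(n⁵)
D = 3ⁿ is O(3ⁿ)

Therefore, the order from slowest to fastest is: A < C < B < D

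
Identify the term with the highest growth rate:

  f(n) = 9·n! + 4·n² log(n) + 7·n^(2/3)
9·n!

Looking at each term:
  - 9·n! is O(n!)
  - 4·n² log(n) is O(n² log n)
  - 7·n^(2/3) is O(n^(2/3))

The term 9·n! (O(n!)) grows fastest and dominates all others.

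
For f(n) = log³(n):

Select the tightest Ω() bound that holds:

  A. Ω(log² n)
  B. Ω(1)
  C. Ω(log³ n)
C

f(n) = log³(n) is Ω(log³ n).
All listed options are valid Big-Ω bounds (lower bounds),
but Ω(log³ n) is the tightest (largest valid bound).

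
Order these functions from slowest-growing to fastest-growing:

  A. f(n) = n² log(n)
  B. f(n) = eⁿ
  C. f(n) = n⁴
A < C < B

Comparing growth rates:
A = n² log(n) is O(n² log n)
C = n⁴ is O(n⁴)
B = eⁿ is O(eⁿ)

Therefore, the order from slowest to fastest is: A < C < B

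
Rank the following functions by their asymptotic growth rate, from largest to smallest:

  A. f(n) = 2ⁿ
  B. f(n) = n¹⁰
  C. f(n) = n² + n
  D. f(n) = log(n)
A > B > C > D

Comparing growth rates:
A = 2ⁿ is O(2ⁿ)
B = n¹⁰ is O(n¹⁰)
C = n² + n is O(n²)
D = log(n) is O(log n)

Therefore, the order from fastest to slowest is: A > B > C > D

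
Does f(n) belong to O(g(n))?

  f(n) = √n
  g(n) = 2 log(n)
False

f(n) = √n is O(√n), and g(n) = 2 log(n) is O(log n).
Since O(√n) grows faster than O(log n), f(n) = O(g(n)) is false.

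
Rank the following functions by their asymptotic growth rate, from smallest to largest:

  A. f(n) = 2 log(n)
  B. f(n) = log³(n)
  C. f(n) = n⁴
A < B < C

Comparing growth rates:
A = 2 log(n) is O(log n)
B = log³(n) is O(log³ n)
C = n⁴ is O(n⁴)

Therefore, the order from slowest to fastest is: A < B < C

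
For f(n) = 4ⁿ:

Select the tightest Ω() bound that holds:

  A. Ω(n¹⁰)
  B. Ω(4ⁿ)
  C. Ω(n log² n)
B

f(n) = 4ⁿ is Ω(4ⁿ).
All listed options are valid Big-Ω bounds (lower bounds),
but Ω(4ⁿ) is the tightest (largest valid bound).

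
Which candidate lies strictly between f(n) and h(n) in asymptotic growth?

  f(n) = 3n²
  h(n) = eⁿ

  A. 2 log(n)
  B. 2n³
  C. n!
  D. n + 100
B

We need g(n) with 3n² = o(g(n)) and g(n) = o(eⁿ), i.e. O(n²) ≺ g ≺ O(eⁿ).
Check each option:
  A. 2 log(n) — O(log n) does not grow strictly faster than f(n)
  B. 2n³ — O(n³) is strictly between O(n²) and O(eⁿ) ✓
  C. n! — O(n!) does not grow strictly slower than h(n)
  D. n + 100 — O(n) does not grow strictly faster than f(n)

Only option B (2n³) lies strictly between.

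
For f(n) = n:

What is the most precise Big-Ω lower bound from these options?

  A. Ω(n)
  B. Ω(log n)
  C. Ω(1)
A

f(n) = n is Ω(n).
All listed options are valid Big-Ω bounds (lower bounds),
but Ω(n) is the tightest (largest valid bound).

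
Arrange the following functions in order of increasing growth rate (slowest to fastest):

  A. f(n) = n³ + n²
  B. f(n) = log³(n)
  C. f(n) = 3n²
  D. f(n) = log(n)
D < B < C < A

Comparing growth rates:
D = log(n) is O(log n)
B = log³(n) is O(log³ n)
C = 3n² is O(n²)
A = n³ + n² is O(n³)

Therefore, the order from slowest to fastest is: D < B < C < A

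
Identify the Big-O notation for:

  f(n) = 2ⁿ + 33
O(2ⁿ)

The dominant term in 2ⁿ + 33 is 2ⁿ, which is Θ(2ⁿ).
Lower-order terms (33) are asymptotically negligible.
Constants are absorbed, so the tightest bound is O(2ⁿ).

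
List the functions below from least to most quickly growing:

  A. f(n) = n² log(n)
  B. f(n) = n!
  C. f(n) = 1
C < A < B

Comparing growth rates:
C = 1 is O(1)
A = n² log(n) is O(n² log n)
B = n! is O(n!)

Therefore, the order from slowest to fastest is: C < A < B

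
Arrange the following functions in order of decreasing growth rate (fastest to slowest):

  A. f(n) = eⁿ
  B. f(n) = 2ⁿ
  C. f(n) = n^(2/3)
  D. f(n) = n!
D > A > B > C

Comparing growth rates:
D = n! is O(n!)
A = eⁿ is O(eⁿ)
B = 2ⁿ is O(2ⁿ)
C = n^(2/3) is O(n^(2/3))

Therefore, the order from fastest to slowest is: D > A > B > C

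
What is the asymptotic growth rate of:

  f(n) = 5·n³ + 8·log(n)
Θ(n³)

Order the terms by growth rate: 8·log(n) ≺ 5·n³.
The fastest-growing term 5·n³ dominates as n → ∞; dropping its constant factor gives Θ(n³).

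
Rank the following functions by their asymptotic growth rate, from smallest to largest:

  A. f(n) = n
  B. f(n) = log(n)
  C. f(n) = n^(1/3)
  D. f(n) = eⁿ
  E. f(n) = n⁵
B < C < A < E < D

Comparing growth rates:
B = log(n) is O(log n)
C = n^(1/3) is O(n^(1/3))
A = n is O(n)
E = n⁵ is O(n⁵)
D = eⁿ is O(eⁿ)

Therefore, the order from slowest to fastest is: B < C < A < E < D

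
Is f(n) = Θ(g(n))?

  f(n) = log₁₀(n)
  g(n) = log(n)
True

f(n) = log₁₀(n) and g(n) = log(n) are both O(log n).
Since they have the same asymptotic growth rate, f(n) = Θ(g(n)) is true.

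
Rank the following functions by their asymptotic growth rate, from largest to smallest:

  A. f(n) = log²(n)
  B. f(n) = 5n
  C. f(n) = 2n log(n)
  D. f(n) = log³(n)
C > B > D > A

Comparing growth rates:
C = 2n log(n) is O(n log n)
B = 5n is O(n)
D = log³(n) is O(log³ n)
A = log²(n) is O(log² n)

Therefore, the order from fastest to slowest is: C > B > D > A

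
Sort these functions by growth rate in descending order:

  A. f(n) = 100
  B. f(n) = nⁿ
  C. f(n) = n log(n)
B > C > A

Comparing growth rates:
B = nⁿ is O(nⁿ)
C = n log(n) is O(n log n)
A = 100 is O(1)

Therefore, the order from fastest to slowest is: B > C > A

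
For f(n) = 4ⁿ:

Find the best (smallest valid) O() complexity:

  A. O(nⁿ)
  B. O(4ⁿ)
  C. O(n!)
B

f(n) = 4ⁿ is O(4ⁿ).
All listed options are valid Big-O bounds (upper bounds),
but O(4ⁿ) is the tightest (smallest valid bound).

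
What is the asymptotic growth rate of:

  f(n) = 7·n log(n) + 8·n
Θ(n log n)

Order the terms by growth rate: 8·n ≺ 7·n log(n).
The fastest-growing term 7·n log(n) dominates as n → ∞; dropping its constant factor gives Θ(n log n).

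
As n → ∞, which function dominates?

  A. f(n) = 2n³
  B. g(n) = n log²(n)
A

f(n) = 2n³ is O(n³), while g(n) = n log²(n) is O(n log² n).
Since O(n³) grows faster than O(n log² n), f(n) dominates.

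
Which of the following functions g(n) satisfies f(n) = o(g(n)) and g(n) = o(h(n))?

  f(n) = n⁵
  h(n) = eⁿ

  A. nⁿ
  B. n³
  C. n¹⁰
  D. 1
C

We need g(n) with n⁵ = o(g(n)) and g(n) = o(eⁿ), i.e. O(n⁵) ≺ g ≺ O(eⁿ).
Check each option:
  A. nⁿ — O(nⁿ) does not grow strictly slower than h(n)
  B. n³ — O(n³) does not grow strictly faster than f(n)
  C. n¹⁰ — O(n¹⁰) is strictly between O(n⁵) and O(eⁿ) ✓
  D. 1 — O(1) does not grow strictly faster than f(n)

Only option C (n¹⁰) lies strictly between.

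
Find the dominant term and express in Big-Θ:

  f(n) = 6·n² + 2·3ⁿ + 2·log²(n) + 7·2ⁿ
Θ(3ⁿ)

Order the terms by growth rate: 2·log²(n) ≺ 6·n² ≺ 7·2ⁿ ≺ 2·3ⁿ.
The fastest-growing term 2·3ⁿ dominates as n → ∞; dropping its constant factor gives Θ(3ⁿ).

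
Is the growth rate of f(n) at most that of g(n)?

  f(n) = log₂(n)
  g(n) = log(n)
True

f(n) = log₂(n) and g(n) = log(n) are both O(log n).
Big-O permits equal growth rates (f ≤ c·g for some c), so f(n) = O(g(n)) is true.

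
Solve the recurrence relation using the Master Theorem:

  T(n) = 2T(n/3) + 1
Θ(n^log₃(2))

Master Theorem: a = 2, b = 3, f(n) = 1.
Compute the critical exponent d = log₃(2) = 0.631.
Compare f(n) = Θ(1) against n^d:
  k = 0 < d = 0.631, so f(n) = O(n^(d-ε)) — Case 1.
  The recursion cost dominates: T(n) = Θ(n^d) = Θ(n^log₃(2)).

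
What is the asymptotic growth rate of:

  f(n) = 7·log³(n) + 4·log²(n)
Θ(log³ n)

Order the terms by growth rate: 4·log²(n) ≺ 7·log³(n).
The fastest-growing term 7·log³(n) dominates as n → ∞; dropping its constant factor gives Θ(log³ n).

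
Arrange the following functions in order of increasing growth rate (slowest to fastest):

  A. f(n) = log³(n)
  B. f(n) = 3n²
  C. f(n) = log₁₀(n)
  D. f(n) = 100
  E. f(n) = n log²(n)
D < C < A < E < B

Comparing growth rates:
D = 100 is O(1)
C = log₁₀(n) is O(log n)
A = log³(n) is O(log³ n)
E = n log²(n) is O(n log² n)
B = 3n² is O(n²)

Therefore, the order from slowest to fastest is: D < C < A < E < B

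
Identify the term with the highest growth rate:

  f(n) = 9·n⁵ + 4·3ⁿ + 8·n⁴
4·3ⁿ

Looking at each term:
  - 9·n⁵ is O(n⁵)
  - 4·3ⁿ is O(3ⁿ)
  - 8·n⁴ is O(n⁴)

The term 4·3ⁿ (O(3ⁿ)) grows fastest and dominates all others.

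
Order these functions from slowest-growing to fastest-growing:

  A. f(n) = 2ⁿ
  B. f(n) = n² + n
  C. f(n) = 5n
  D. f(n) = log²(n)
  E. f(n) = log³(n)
D < E < C < B < A

Comparing growth rates:
D = log²(n) is O(log² n)
E = log³(n) is O(log³ n)
C = 5n is O(n)
B = n² + n is O(n²)
A = 2ⁿ is O(2ⁿ)

Therefore, the order from slowest to fastest is: D < E < C < B < A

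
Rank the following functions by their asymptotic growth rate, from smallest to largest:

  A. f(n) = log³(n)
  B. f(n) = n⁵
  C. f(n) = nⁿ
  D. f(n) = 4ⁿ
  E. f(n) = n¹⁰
A < B < E < D < C

Comparing growth rates:
A = log³(n) is O(log³ n)
B = n⁵ is O(n⁵)
E = n¹⁰ is O(n¹⁰)
D = 4ⁿ is O(4ⁿ)
C = nⁿ is O(nⁿ)

Therefore, the order from slowest to fastest is: A < B < E < D < C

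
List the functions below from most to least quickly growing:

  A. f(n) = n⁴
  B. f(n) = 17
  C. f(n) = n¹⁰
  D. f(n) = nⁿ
D > C > A > B

Comparing growth rates:
D = nⁿ is O(nⁿ)
C = n¹⁰ is O(n¹⁰)
A = n⁴ is O(n⁴)
B = 17 is O(1)

Therefore, the order from fastest to slowest is: D > C > A > B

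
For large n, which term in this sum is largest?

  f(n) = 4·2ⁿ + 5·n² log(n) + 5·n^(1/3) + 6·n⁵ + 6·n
4·2ⁿ

Looking at each term:
  - 4·2ⁿ is O(2ⁿ)
  - 5·n² log(n) is O(n² log n)
  - 5·n^(1/3) is O(n^(1/3))
  - 6·n⁵ is O(n⁵)
  - 6·n is O(n)

The term 4·2ⁿ (O(2ⁿ)) grows fastest and dominates all others.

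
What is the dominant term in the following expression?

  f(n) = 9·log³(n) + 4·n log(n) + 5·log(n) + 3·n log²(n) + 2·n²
2·n²

Looking at each term:
  - 9·log³(n) is O(log³ n)
  - 4·n log(n) is O(n log n)
  - 5·log(n) is O(log n)
  - 3·n log²(n) is O(n log² n)
  - 2·n² is O(n²)

The term 2·n² (O(n²)) grows fastest and dominates all others.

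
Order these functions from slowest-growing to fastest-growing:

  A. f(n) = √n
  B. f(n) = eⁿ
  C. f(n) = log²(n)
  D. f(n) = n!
C < A < B < D

Comparing growth rates:
C = log²(n) is O(log² n)
A = √n is O(√n)
B = eⁿ is O(eⁿ)
D = n! is O(n!)

Therefore, the order from slowest to fastest is: C < A < B < D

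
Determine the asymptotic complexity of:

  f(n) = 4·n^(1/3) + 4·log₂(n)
O(n^(1/3))

The dominant term in 4·n^(1/3) + 4·log₂(n) is 4·n^(1/3), which is Θ(n^(1/3)).
Lower-order terms (4·log₂(n)) are asymptotically negligible.
Constants are absorbed, so the tightest bound is O(n^(1/3)).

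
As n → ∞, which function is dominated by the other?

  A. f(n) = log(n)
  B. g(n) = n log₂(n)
A

f(n) = log(n) is O(log n), while g(n) = n log₂(n) is O(n log n).
Since O(log n) grows slower than O(n log n), f(n) is dominated.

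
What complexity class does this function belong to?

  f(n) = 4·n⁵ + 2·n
O(n⁵)

The dominant term in 4·n⁵ + 2·n is 4·n⁵, which is Θ(n⁵).
Lower-order terms (2·n) are asymptotically negligible.
Constants are absorbed, so the tightest bound is O(n⁵).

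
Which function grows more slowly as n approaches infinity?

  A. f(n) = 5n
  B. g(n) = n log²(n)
A

f(n) = 5n is O(n), while g(n) = n log²(n) is O(n log² n).
Since O(n) grows slower than O(n log² n), f(n) is dominated.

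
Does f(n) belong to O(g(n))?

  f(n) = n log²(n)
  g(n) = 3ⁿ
True

f(n) = n log²(n) is O(n log² n), and g(n) = 3ⁿ is O(3ⁿ).
Since O(n log² n) ⊆ O(3ⁿ) (f grows no faster than g), f(n) = O(g(n)) is true.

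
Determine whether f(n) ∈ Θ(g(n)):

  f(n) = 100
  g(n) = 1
True

f(n) = 100 and g(n) = 1 are both O(1).
Since they have the same asymptotic growth rate, f(n) = Θ(g(n)) is true.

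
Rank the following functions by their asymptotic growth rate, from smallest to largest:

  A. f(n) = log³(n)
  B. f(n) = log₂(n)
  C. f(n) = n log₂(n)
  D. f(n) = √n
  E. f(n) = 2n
B < A < D < E < C

Comparing growth rates:
B = log₂(n) is O(log n)
A = log³(n) is O(log³ n)
D = √n is O(√n)
E = 2n is O(n)
C = n log₂(n) is O(n log n)

Therefore, the order from slowest to fastest is: B < A < D < E < C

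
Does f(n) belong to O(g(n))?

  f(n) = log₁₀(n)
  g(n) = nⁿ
True

f(n) = log₁₀(n) is O(log n), and g(n) = nⁿ is O(nⁿ).
Since O(log n) ⊆ O(nⁿ) (f grows no faster than g), f(n) = O(g(n)) is true.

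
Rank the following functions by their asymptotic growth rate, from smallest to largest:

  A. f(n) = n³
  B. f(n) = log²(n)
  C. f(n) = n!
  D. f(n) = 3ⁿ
B < A < D < C

Comparing growth rates:
B = log²(n) is O(log² n)
A = n³ is O(n³)
D = 3ⁿ is O(3ⁿ)
C = n! is O(n!)

Therefore, the order from slowest to fastest is: B < A < D < C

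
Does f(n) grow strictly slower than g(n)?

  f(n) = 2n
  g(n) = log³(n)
False

f(n) = 2n is O(n), and g(n) = log³(n) is O(log³ n).
Since O(n) grows faster than or equal to O(log³ n), f(n) = o(g(n)) is false.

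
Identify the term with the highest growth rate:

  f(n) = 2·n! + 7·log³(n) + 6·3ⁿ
2·n!

Looking at each term:
  - 2·n! is O(n!)
  - 7·log³(n) is O(log³ n)
  - 6·3ⁿ is O(3ⁿ)

The term 2·n! (O(n!)) grows fastest and dominates all others.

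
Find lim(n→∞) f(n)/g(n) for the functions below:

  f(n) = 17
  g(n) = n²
0

Since 17 (O(1)) grows slower than n² (O(n²)),
the ratio f(n)/g(n) → 0 as n → ∞.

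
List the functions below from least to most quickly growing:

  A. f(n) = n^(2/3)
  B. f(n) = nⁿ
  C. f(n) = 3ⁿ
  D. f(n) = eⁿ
A < D < C < B

Comparing growth rates:
A = n^(2/3) is O(n^(2/3))
D = eⁿ is O(eⁿ)
C = 3ⁿ is O(3ⁿ)
B = nⁿ is O(nⁿ)

Therefore, the order from slowest to fastest is: A < D < C < B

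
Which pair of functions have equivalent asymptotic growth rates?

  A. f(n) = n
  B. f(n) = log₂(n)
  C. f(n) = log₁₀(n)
B and C

Examining each function:
  A. n is O(n)
  B. log₂(n) is O(log n)
  C. log₁₀(n) is O(log n)

Functions B and C both have the same complexity class.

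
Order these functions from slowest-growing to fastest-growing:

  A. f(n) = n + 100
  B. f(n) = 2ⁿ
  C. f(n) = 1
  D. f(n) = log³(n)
C < D < A < B

Comparing growth rates:
C = 1 is O(1)
D = log³(n) is O(log³ n)
A = n + 100 is O(n)
B = 2ⁿ is O(2ⁿ)

Therefore, the order from slowest to fastest is: C < D < A < B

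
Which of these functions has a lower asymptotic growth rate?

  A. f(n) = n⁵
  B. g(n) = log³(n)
B

f(n) = n⁵ is O(n⁵), while g(n) = log³(n) is O(log³ n).
Since O(log³ n) grows slower than O(n⁵), g(n) is dominated.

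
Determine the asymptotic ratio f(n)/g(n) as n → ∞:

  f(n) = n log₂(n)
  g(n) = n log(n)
1/log(2)

Since n log₂(n) and n log(n) have the same growth rate (O(n log n)),
the ratio converges to a constant: 1/log(2).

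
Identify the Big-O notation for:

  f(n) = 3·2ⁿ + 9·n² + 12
O(2ⁿ)

The dominant term in 3·2ⁿ + 9·n² + 12 is 3·2ⁿ, which is Θ(2ⁿ).
Lower-order terms (9·n², 12) are asymptotically negligible.
Constants are absorbed, so the tightest bound is O(2ⁿ).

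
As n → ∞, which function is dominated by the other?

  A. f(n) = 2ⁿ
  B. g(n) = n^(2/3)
B

f(n) = 2ⁿ is O(2ⁿ), while g(n) = n^(2/3) is O(n^(2/3)).
Since O(n^(2/3)) grows slower than O(2ⁿ), g(n) is dominated.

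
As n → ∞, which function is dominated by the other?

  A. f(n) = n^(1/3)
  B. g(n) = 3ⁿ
A

f(n) = n^(1/3) is O(n^(1/3)), while g(n) = 3ⁿ is O(3ⁿ).
Since O(n^(1/3)) grows slower than O(3ⁿ), f(n) is dominated.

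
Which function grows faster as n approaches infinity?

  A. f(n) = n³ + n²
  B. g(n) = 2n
A

f(n) = n³ + n² is O(n³), while g(n) = 2n is O(n).
Since O(n³) grows faster than O(n), f(n) dominates.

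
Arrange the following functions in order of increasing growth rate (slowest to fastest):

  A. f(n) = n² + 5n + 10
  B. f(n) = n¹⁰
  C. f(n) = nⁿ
A < B < C

Comparing growth rates:
A = n² + 5n + 10 is O(n²)
B = n¹⁰ is O(n¹⁰)
C = nⁿ is O(nⁿ)

Therefore, the order from slowest to fastest is: A < B < C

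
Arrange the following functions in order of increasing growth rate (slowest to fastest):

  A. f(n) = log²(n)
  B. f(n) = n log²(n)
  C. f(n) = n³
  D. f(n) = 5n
A < D < B < C

Comparing growth rates:
A = log²(n) is O(log² n)
D = 5n is O(n)
B = n log²(n) is O(n log² n)
C = n³ is O(n³)

Therefore, the order from slowest to fastest is: A < D < B < C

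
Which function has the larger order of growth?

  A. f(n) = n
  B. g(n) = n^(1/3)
A

f(n) = n is O(n), while g(n) = n^(1/3) is O(n^(1/3)).
Since O(n) grows faster than O(n^(1/3)), f(n) dominates.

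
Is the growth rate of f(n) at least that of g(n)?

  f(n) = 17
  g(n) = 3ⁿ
False

f(n) = 17 is O(1), and g(n) = 3ⁿ is O(3ⁿ).
Since O(1) grows slower than O(3ⁿ), f(n) = Ω(g(n)) is false.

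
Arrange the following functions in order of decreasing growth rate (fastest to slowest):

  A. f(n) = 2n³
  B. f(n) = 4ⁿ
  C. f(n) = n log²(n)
B > A > C

Comparing growth rates:
B = 4ⁿ is O(4ⁿ)
A = 2n³ is O(n³)
C = n log²(n) is O(n log² n)

Therefore, the order from fastest to slowest is: B > A > C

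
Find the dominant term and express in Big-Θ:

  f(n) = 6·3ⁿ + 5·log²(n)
Θ(3ⁿ)

Order the terms by growth rate: 5·log²(n) ≺ 6·3ⁿ.
The fastest-growing term 6·3ⁿ dominates as n → ∞; dropping its constant factor gives Θ(3ⁿ).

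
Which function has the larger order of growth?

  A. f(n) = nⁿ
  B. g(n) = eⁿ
A

f(n) = nⁿ is O(nⁿ), while g(n) = eⁿ is O(eⁿ).
Since O(nⁿ) grows faster than O(eⁿ), f(n) dominates.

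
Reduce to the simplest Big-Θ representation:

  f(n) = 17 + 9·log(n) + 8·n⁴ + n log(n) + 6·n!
Θ(n!)

Order the terms by growth rate: 17 ≺ 9·log(n) ≺ n log(n) ≺ 8·n⁴ ≺ 6·n!.
The fastest-growing term 6·n! dominates as n → ∞; dropping its constant factor gives Θ(n!).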